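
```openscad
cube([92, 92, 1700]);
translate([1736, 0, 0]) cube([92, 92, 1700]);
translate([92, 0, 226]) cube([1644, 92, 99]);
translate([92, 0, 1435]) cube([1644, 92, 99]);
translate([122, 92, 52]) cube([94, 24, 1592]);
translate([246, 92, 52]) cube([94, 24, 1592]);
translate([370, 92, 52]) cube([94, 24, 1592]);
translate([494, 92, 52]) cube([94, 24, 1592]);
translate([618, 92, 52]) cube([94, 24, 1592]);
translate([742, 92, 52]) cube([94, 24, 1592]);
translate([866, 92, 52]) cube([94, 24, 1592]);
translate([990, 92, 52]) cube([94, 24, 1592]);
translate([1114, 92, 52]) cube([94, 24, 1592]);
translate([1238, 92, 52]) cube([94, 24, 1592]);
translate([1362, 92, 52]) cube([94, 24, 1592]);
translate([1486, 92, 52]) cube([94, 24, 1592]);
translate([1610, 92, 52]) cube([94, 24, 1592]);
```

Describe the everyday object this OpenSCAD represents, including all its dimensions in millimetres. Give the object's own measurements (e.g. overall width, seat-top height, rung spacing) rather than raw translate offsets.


A fence section. Two 92×92 mm posts, 1700 mm tall, stand on the floor with a clear span of 1644 mm between their inner faces. Two horizontal rails of 92×99 mm section span the gap between the posts with their undersides at z = 226 mm and z = 1435 mm, flush with the posts' −y face. 13 pickets, each 94 mm wide, 24 mm thick and 1592 mm tall, are fixed to the +y face of the rails with their bottoms at z = 52 mm, spaced across the span with a 30 mm gap after the −x post and between neighbouring pickets, with 32 mm left before the +x post.


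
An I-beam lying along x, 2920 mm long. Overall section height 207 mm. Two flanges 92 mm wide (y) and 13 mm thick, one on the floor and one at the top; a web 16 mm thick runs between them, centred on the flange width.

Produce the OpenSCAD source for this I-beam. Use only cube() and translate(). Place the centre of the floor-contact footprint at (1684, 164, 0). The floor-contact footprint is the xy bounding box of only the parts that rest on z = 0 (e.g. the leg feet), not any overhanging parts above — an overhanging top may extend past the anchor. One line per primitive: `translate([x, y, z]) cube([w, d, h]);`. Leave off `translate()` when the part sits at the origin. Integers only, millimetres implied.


translate([224, 118, 0]) cube([2920, 92, 13]);
translate([224, 156, 13]) cube([2920, 16, 181]);
translate([224, 118, 194]) cube([2920, 92, 13]);


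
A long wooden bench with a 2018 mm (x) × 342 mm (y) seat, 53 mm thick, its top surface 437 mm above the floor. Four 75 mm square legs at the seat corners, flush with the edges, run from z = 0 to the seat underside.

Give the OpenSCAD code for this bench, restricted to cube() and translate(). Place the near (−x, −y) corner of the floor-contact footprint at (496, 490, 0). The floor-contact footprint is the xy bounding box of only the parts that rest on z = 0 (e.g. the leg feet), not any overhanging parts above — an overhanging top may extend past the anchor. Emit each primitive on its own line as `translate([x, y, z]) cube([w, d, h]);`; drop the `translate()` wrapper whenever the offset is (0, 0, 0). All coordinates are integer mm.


translate([496, 490, 384]) cube([2018, 342, 53]);
translate([496, 490, 0]) cube([75, 75, 384]);
translate([496, 757, 0]) cube([75, 75, 384]);
translate([2439, 490, 0]) cube([75, 75, 384]);
translate([2439, 757, 0]) cube([75, 75, 384]);


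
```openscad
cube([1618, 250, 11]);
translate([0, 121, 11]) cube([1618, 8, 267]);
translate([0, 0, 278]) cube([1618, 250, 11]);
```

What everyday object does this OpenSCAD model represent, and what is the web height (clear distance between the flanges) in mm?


An I-beam. The web height is 267 mm.

Two wide flanges with a thin centred web — an I-beam. Overall 289 mm minus two 11 mm flanges gives a web of 289 − 2·11 = 267 mm.


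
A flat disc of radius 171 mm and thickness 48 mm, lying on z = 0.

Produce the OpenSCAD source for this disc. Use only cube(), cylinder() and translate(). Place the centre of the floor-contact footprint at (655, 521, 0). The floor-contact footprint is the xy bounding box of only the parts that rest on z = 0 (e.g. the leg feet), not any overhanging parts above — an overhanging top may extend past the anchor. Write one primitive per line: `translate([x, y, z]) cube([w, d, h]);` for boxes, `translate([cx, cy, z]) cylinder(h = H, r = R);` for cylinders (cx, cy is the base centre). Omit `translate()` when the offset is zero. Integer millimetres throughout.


translate([655, 521, 0]) cylinder(h = 48, r = 171);


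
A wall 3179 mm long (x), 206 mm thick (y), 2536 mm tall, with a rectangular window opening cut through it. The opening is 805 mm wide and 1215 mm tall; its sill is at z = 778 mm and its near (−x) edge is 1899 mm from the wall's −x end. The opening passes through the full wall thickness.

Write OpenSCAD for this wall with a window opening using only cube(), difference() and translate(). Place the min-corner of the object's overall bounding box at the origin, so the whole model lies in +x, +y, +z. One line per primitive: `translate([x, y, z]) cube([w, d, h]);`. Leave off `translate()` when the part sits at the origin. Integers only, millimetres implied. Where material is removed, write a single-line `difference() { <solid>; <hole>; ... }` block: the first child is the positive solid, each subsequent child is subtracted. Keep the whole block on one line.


difference() { cube([3179, 206, 2536]); translate([1899, 0, 778]) cube([805, 206, 1215]); }


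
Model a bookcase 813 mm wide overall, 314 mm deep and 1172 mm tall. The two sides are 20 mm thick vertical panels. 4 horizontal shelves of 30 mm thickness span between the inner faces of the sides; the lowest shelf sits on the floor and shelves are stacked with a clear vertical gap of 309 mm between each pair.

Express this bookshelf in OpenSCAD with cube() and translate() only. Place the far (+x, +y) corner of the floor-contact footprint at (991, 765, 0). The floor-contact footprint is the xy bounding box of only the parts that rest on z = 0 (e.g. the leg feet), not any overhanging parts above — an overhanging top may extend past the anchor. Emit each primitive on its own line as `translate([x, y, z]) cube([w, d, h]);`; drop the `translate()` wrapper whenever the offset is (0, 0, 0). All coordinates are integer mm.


translate([178, 451, 0]) cube([20, 314, 1172]);
translate([971, 451, 0]) cube([20, 314, 1172]);
translate([198, 451, 0]) cube([773, 314, 30]);
translate([198, 451, 339]) cube([773, 314, 30]);
translate([198, 451, 678]) cube([773, 314, 30]);
translate([198, 451, 1017]) cube([773, 314, 30]);


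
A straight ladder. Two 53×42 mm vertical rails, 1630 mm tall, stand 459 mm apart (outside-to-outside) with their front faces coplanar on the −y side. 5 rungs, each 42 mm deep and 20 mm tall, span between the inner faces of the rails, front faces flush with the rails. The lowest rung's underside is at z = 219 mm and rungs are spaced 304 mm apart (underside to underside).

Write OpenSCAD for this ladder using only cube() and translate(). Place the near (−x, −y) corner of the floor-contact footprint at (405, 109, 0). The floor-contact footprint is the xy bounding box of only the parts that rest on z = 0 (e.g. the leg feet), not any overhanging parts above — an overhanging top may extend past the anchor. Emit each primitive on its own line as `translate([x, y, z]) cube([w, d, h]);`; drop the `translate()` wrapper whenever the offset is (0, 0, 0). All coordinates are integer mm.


// rung span = 459 - 2*53 = 353
// rung[k] z = 219 + k*304
translate([405, 109, 0]) cube([53, 42, 1630]);
translate([811, 109, 0]) cube([53, 42, 1630]);
translate([458, 109, 219]) cube([353, 42, 20]);
translate([458, 109, 523]) cube([353, 42, 20]);
translate([458, 109, 827]) cube([353, 42, 20]);
translate([458, 109, 1131]) cube([353, 42, 20]);
translate([458, 109, 1435]) cube([353, 42, 20]);


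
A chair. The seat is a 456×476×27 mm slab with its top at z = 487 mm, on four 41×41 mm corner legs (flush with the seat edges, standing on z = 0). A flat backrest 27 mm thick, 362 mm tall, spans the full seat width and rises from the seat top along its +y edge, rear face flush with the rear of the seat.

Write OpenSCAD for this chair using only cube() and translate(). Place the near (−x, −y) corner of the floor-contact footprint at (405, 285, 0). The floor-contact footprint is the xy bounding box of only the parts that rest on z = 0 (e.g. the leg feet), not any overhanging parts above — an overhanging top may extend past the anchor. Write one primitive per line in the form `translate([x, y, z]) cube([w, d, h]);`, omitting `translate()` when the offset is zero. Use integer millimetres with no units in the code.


translate([405, 285, 460]) cube([456, 476, 27]);
translate([405, 285, 0]) cube([41, 41, 460]);
translate([820, 285, 0]) cube([41, 41, 460]);
translate([405, 720, 0]) cube([41, 41, 460]);
translate([820, 720, 0]) cube([41, 41, 460]);
translate([405, 734, 487]) cube([456, 27, 362]);


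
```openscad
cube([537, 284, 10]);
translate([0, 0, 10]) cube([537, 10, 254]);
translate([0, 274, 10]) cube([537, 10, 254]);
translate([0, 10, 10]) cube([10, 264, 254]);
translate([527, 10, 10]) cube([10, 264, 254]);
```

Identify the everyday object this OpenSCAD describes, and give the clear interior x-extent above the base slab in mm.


An open box. The internal width is 517 mm.

A 537×284 base slab with four walls standing on it — an open box. The base is 537 mm wide and the walls are 10 mm thick, so the internal width is 537 − 2 × 10 = 517 mm.


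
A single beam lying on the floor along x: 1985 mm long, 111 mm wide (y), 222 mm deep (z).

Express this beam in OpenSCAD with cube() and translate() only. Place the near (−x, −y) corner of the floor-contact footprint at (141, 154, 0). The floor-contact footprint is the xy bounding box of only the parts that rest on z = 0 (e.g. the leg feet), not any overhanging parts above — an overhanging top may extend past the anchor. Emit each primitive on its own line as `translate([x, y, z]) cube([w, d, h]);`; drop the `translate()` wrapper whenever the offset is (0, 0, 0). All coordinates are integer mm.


translate([141, 154, 0]) cube([1985, 111, 222]);


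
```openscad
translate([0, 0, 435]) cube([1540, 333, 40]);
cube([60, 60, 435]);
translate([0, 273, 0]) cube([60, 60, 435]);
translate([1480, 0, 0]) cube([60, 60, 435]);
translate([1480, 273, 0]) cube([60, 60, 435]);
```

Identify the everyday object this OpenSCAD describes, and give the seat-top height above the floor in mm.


A bench. The seat-top height is 475 mm.

A long slab on four corner posts — a bench. The slab sits at z = 435 with thickness 40, so the top is 435 + 40 = 475 mm.


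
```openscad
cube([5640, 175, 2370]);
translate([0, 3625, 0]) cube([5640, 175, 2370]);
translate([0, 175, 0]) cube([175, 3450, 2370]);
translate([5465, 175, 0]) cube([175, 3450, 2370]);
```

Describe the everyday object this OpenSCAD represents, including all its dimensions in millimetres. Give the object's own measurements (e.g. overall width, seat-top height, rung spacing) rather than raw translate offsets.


The wall frame of a small rectangular building: four walls, each 2370 mm tall and 175 mm thick, enclosing a footprint 5640 mm (x) by 3800 mm (y) outside-to-outside, with no floor or roof. The front and back walls (the −y and +y sides) span the full width; the two side walls fit between them.


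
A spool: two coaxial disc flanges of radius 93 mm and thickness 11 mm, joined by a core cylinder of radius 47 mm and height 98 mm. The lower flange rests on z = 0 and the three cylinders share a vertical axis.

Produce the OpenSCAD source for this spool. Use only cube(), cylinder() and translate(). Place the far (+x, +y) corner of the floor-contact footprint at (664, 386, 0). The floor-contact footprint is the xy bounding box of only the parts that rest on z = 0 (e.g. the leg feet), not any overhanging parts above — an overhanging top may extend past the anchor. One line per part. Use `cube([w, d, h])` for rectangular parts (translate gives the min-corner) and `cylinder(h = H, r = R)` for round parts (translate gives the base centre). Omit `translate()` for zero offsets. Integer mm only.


translate([571, 293, 0]) cylinder(h = 11, r = 93);
translate([571, 293, 11]) cylinder(h = 98, r = 47);
translate([571, 293, 109]) cylinder(h = 11, r = 93);


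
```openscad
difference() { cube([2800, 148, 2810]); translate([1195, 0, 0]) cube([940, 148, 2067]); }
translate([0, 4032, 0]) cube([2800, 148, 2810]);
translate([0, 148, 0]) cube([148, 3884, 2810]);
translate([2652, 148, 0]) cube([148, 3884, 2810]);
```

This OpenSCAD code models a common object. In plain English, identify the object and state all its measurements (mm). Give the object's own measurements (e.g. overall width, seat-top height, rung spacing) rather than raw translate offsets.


A single room: four walls, each 2810 mm tall and 148 mm thick, enclosing an outside footprint 2800×4180 mm (x × y), no floor or roof. The front and back walls (−y and +y sides) run the full x-width; the side walls fit between their inner faces. A door opening 940 mm wide and 2067 mm tall is cut through the front wall from the floor up, its −x edge 1195 mm from the wall's −x end.


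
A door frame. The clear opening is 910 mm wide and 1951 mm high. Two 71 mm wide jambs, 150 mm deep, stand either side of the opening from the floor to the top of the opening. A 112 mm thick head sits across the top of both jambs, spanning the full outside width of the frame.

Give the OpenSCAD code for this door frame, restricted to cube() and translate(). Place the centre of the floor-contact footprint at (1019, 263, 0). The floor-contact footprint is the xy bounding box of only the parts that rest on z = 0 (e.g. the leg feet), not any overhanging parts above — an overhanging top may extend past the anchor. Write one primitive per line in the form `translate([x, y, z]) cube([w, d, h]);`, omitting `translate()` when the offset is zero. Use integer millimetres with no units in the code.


translate([493, 188, 0]) cube([71, 150, 1951]);
translate([1474, 188, 0]) cube([71, 150, 1951]);
translate([493, 188, 1951]) cube([1052, 150, 112]);


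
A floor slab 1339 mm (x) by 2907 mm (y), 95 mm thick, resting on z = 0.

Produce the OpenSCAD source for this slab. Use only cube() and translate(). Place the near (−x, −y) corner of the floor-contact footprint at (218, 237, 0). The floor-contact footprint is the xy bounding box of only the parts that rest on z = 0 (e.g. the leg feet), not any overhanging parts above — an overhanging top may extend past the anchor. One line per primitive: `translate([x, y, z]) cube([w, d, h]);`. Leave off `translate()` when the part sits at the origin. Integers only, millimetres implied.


translate([218, 237, 0]) cube([1339, 2907, 95]);


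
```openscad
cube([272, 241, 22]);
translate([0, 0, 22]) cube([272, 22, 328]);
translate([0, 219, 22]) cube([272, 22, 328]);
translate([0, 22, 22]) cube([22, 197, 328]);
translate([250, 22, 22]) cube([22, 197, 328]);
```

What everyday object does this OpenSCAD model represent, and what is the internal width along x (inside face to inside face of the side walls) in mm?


An open box. The internal width is 228 mm.

A 272×241 base slab with four walls standing on it — an open box. The base is 272 mm wide and the walls are 22 mm thick, so the internal width is 272 − 2 × 22 = 228 mm.


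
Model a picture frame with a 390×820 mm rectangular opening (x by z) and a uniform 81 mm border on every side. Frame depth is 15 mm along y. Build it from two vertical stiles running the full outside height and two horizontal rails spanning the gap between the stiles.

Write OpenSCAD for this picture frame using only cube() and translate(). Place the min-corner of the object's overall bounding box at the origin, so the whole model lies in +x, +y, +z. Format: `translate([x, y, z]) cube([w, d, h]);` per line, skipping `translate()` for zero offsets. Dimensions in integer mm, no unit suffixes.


cube([81, 15, 982]);
translate([471, 0, 0]) cube([81, 15, 982]);
translate([81, 0, 0]) cube([390, 15, 81]);
translate([81, 0, 901]) cube([390, 15, 81]);


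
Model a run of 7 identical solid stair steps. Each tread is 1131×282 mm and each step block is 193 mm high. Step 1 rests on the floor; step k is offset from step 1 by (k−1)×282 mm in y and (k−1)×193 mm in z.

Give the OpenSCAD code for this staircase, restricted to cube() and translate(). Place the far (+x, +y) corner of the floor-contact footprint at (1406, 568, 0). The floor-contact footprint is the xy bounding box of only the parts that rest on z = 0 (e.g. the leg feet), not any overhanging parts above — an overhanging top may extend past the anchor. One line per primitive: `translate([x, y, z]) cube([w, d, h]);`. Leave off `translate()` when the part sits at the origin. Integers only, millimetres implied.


translate([275, 286, 0]) cube([1131, 282, 193]);
translate([275, 568, 193]) cube([1131, 282, 193]);
translate([275, 850, 386]) cube([1131, 282, 193]);
translate([275, 1132, 579]) cube([1131, 282, 193]);
translate([275, 1414, 772]) cube([1131, 282, 193]);
translate([275, 1696, 965]) cube([1131, 282, 193]);
translate([275, 1978, 1158]) cube([1131, 282, 193]);


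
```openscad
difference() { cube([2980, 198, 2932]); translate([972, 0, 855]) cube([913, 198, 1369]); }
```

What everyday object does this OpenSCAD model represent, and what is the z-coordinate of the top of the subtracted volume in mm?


A wall with a window opening. The window head height is 2224 mm.

A wall with a rectangular opening subtracted — a window. Sill at z = 855, opening 1369 mm tall, so the head is at 855 + 1369 = 2224 mm.


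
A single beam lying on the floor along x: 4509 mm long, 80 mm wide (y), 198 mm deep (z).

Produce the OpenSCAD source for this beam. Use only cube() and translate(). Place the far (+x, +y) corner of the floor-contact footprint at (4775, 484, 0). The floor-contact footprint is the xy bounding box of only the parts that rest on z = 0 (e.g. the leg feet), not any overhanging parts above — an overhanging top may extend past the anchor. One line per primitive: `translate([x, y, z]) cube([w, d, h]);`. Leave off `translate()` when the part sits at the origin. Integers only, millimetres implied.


translate([266, 404, 0]) cube([4509, 80, 198]);


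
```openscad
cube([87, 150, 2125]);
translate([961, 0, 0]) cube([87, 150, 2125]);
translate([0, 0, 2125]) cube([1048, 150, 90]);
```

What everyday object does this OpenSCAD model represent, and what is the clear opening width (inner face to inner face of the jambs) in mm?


A door frame. The clear opening width is 874 mm.

Two 2125 mm tall posts with a header on top — a door frame. The left jamb is 87 mm wide at x = 0; the right jamb starts at x = 961. The clear opening is 961 − 87 = 874 mm.


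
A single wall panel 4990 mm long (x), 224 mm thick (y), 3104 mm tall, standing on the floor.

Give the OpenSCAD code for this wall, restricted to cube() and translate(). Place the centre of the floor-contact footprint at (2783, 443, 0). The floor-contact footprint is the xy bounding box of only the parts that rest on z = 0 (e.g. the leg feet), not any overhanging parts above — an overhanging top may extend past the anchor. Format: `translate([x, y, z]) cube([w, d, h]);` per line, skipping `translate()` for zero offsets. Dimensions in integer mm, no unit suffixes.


translate([288, 331, 0]) cube([4990, 224, 3104]);


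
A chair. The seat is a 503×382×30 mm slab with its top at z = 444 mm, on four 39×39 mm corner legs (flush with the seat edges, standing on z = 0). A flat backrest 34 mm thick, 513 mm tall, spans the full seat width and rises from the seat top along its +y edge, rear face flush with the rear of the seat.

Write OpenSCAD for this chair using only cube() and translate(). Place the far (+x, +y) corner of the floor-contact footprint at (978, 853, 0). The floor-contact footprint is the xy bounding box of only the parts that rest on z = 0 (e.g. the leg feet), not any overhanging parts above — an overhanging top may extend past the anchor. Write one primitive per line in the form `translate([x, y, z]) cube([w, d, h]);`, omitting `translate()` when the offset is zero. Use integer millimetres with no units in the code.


// leg_h = 444 - 30 = 414
translate([475, 471, 414]) cube([503, 382, 30]);
translate([475, 471, 0]) cube([39, 39, 414]);
translate([939, 471, 0]) cube([39, 39, 414]);
translate([475, 814, 0]) cube([39, 39, 414]);
translate([939, 814, 0]) cube([39, 39, 414]);
translate([475, 819, 444]) cube([503, 34, 513]);


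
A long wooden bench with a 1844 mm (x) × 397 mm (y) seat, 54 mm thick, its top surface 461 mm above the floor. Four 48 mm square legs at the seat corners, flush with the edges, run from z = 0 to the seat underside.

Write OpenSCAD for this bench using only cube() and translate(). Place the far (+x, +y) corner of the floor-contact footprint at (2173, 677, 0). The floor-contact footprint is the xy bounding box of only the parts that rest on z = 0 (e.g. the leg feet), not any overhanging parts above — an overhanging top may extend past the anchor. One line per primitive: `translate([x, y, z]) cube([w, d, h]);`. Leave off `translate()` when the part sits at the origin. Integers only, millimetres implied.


translate([329, 280, 407]) cube([1844, 397, 54]);
translate([329, 280, 0]) cube([48, 48, 407]);
translate([329, 629, 0]) cube([48, 48, 407]);
translate([2125, 280, 0]) cube([48, 48, 407]);
translate([2125, 629, 0]) cube([48, 48, 407]);


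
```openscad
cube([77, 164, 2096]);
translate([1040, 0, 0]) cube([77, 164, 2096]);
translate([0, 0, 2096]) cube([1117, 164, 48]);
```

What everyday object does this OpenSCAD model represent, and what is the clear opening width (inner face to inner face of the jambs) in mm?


A door frame. The clear opening width is 963 mm.

Two 2096 mm tall posts with a header on top — a door frame. The left jamb is 77 mm wide at x = 0; the right jamb starts at x = 1040. The clear opening is 1040 − 77 = 963 mm.


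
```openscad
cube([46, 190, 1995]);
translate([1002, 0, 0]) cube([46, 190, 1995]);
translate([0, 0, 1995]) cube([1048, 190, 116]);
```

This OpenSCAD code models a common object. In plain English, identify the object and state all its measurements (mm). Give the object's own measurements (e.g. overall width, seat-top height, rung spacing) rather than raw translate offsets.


A door frame. The clear opening is 956 mm wide and 1995 mm high. Two 46 mm wide jambs, 190 mm deep, stand either side of the opening from the floor to the top of the opening. A 116 mm thick head sits across the top of both jambs, spanning the full outside width of the frame.


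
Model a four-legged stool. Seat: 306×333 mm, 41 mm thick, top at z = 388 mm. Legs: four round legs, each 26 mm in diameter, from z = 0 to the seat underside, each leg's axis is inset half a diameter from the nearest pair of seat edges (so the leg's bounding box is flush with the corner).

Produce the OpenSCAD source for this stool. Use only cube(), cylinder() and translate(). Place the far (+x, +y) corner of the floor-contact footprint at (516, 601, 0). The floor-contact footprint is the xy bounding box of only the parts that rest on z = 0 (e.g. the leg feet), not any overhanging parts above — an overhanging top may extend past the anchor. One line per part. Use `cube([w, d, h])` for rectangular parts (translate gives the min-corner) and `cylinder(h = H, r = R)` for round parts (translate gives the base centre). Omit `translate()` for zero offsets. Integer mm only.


// leg_h = 388 - 41 = 347
translate([210, 268, 347]) cube([306, 333, 41]);
translate([223, 281, 0]) cylinder(h = 347, r = 13);
translate([503, 281, 0]) cylinder(h = 347, r = 13);
translate([223, 588, 0]) cylinder(h = 347, r = 13);
translate([503, 588, 0]) cylinder(h = 347, r = 13);


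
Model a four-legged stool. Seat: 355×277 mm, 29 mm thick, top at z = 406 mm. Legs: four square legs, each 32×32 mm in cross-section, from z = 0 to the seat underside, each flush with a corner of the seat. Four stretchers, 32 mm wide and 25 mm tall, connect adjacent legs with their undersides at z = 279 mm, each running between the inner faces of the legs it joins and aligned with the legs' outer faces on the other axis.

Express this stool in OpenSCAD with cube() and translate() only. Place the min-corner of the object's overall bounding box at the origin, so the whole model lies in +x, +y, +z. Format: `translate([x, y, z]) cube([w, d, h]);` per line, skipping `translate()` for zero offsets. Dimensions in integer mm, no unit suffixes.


translate([0, 0, 377]) cube([355, 277, 29]);
cube([32, 32, 377]);
translate([323, 0, 0]) cube([32, 32, 377]);
translate([0, 245, 0]) cube([32, 32, 377]);
translate([323, 245, 0]) cube([32, 32, 377]);
translate([32, 0, 279]) cube([291, 32, 25]);
translate([32, 245, 279]) cube([291, 32, 25]);
translate([0, 32, 279]) cube([32, 213, 25]);
translate([323, 32, 279]) cube([32, 213, 25]);


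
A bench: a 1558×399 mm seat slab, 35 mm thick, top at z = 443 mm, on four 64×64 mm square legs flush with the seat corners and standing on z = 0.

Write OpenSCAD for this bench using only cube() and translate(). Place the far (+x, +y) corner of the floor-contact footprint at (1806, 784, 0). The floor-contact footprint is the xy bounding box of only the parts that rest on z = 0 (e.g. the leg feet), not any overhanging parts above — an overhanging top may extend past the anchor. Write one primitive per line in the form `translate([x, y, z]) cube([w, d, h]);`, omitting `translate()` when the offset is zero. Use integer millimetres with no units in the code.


translate([248, 385, 408]) cube([1558, 399, 35]);
translate([248, 385, 0]) cube([64, 64, 408]);
translate([248, 720, 0]) cube([64, 64, 408]);
translate([1742, 385, 0]) cube([64, 64, 408]);
translate([1742, 720, 0]) cube([64, 64, 408]);


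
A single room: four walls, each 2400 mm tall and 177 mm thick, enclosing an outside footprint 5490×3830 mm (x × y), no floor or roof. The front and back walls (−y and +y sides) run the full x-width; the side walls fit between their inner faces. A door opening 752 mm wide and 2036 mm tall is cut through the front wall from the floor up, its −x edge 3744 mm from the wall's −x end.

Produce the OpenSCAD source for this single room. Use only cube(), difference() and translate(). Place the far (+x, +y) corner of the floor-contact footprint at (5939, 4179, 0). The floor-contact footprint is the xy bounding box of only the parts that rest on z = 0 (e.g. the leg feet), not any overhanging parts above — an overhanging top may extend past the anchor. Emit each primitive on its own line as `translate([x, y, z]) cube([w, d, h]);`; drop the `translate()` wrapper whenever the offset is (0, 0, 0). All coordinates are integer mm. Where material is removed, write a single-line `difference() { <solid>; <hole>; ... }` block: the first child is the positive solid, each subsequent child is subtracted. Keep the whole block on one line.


difference() { translate([449, 349, 0]) cube([5490, 177, 2400]); translate([4193, 349, 0]) cube([752, 177, 2036]); }
translate([449, 4002, 0]) cube([5490, 177, 2400]);
translate([449, 526, 0]) cube([177, 3476, 2400]);
translate([5762, 526, 0]) cube([177, 3476, 2400]);


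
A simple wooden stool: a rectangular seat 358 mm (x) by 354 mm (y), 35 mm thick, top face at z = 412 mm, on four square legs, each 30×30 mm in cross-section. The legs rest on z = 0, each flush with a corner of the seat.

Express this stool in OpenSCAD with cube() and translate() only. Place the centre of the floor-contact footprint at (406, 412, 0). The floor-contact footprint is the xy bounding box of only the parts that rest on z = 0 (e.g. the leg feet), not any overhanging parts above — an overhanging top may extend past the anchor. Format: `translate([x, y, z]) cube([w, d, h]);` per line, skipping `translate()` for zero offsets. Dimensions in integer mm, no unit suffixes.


// leg_h = 412 - 35 = 377
translate([227, 235, 377]) cube([358, 354, 35]);
translate([227, 235, 0]) cube([30, 30, 377]);
translate([555, 235, 0]) cube([30, 30, 377]);
translate([227, 559, 0]) cube([30, 30, 377]);
translate([555, 559, 0]) cube([30, 30, 377]);


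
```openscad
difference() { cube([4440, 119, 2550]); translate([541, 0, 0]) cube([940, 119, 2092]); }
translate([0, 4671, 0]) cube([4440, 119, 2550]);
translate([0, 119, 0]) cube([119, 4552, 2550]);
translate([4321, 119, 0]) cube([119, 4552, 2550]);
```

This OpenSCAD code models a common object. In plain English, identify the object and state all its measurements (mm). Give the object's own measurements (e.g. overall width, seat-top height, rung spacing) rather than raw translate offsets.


A single room: four walls, each 2550 mm tall and 119 mm thick, enclosing an outside footprint 4440×4790 mm (x × y), no floor or roof. The front and back walls (−y and +y sides) run the full x-width; the side walls fit between their inner faces. A door opening 940 mm wide and 2092 mm tall is cut through the front wall from the floor up, its −x edge 541 mm from the wall's −x end.


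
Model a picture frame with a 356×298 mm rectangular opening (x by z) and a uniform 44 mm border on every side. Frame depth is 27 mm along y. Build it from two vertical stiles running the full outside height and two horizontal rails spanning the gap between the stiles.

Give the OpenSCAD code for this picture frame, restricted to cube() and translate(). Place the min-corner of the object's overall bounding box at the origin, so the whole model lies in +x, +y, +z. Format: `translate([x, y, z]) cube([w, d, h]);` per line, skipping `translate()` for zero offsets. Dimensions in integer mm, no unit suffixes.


cube([44, 27, 386]);
translate([400, 0, 0]) cube([44, 27, 386]);
translate([44, 0, 0]) cube([356, 27, 44]);
translate([44, 0, 342]) cube([356, 27, 44]);


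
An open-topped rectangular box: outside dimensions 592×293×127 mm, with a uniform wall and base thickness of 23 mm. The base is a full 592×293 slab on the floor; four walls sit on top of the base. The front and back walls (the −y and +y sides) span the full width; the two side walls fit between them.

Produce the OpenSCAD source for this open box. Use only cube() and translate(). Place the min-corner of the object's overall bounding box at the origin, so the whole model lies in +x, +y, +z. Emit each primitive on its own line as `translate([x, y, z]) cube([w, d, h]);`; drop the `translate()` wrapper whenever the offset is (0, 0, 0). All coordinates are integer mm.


cube([592, 293, 23]);
translate([0, 0, 23]) cube([592, 23, 104]);
translate([0, 270, 23]) cube([592, 23, 104]);
translate([0, 23, 23]) cube([23, 247, 104]);
translate([569, 23, 23]) cube([23, 247, 104]);


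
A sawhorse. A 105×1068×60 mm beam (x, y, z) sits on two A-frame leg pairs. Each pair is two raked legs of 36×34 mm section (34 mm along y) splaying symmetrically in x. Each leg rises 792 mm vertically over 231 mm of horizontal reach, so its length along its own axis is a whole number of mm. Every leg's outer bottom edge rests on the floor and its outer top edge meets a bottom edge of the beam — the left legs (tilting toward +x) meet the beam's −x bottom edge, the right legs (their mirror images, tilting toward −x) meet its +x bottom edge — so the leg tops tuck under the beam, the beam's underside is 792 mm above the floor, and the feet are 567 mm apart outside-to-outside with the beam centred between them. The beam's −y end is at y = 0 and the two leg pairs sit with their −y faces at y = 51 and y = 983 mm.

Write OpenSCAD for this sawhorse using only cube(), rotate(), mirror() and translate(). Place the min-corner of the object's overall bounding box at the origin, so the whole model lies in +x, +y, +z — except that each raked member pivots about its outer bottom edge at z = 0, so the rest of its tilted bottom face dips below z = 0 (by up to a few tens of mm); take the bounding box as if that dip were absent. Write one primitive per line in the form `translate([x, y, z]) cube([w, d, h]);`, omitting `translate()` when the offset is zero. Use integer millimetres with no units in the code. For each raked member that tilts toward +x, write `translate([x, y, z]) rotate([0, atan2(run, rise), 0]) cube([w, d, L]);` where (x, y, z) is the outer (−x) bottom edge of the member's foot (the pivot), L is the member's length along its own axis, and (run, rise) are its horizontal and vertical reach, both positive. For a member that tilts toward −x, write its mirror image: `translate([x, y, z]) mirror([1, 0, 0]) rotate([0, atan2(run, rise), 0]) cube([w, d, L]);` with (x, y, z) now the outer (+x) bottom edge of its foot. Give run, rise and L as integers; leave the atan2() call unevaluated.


// leg length = √(231² + 792²) = 825
// right-leg outer foot x = 2·231 + 105 = 567
// beam min-corner = (231, 0, 792)
translate([231, 0, 792]) cube([105, 1068, 60]);
translate([0, 51, 0]) rotate([0, atan2(231, 792), 0]) cube([36, 34, 825]);
translate([567, 51, 0]) mirror([1, 0, 0]) rotate([0, atan2(231, 792), 0]) cube([36, 34, 825]);
translate([0, 983, 0]) rotate([0, atan2(231, 792), 0]) cube([36, 34, 825]);
translate([567, 983, 0]) mirror([1, 0, 0]) rotate([0, atan2(231, 792), 0]) cube([36, 34, 825]);


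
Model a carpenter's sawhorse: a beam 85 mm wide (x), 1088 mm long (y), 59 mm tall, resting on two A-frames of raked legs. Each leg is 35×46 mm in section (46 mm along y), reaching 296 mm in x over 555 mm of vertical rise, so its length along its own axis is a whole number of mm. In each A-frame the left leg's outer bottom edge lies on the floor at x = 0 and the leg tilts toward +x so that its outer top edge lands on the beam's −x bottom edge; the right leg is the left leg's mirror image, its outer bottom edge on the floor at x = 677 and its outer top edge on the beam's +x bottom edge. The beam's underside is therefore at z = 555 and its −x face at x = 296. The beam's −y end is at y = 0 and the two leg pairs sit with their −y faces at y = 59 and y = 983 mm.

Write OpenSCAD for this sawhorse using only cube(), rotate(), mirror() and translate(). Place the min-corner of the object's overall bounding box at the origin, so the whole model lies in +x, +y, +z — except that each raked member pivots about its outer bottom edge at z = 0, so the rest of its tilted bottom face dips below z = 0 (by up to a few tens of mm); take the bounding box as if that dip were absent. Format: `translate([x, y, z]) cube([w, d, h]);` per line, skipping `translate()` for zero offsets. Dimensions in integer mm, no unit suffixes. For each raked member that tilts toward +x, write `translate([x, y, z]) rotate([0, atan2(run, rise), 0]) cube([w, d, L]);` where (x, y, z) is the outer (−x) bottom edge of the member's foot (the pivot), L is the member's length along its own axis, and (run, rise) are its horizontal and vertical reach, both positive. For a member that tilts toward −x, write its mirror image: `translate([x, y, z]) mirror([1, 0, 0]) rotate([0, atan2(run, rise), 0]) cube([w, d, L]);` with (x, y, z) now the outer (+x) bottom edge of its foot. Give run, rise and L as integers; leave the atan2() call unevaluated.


translate([296, 0, 555]) cube([85, 1088, 59]);
translate([0, 59, 0]) rotate([0, atan2(296, 555), 0]) cube([35, 46, 629]);
translate([677, 59, 0]) mirror([1, 0, 0]) rotate([0, atan2(296, 555), 0]) cube([35, 46, 629]);
translate([0, 983, 0]) rotate([0, atan2(296, 555), 0]) cube([35, 46, 629]);
translate([677, 983, 0]) mirror([1, 0, 0]) rotate([0, atan2(296, 555), 0]) cube([35, 46, 629]);


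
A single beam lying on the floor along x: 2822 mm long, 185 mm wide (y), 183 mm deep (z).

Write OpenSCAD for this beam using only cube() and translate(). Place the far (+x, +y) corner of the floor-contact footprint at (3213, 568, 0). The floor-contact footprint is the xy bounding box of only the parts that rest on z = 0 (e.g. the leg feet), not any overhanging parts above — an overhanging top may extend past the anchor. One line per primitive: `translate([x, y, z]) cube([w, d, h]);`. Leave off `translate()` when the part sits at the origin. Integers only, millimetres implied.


translate([391, 383, 0]) cube([2822, 185, 183]);


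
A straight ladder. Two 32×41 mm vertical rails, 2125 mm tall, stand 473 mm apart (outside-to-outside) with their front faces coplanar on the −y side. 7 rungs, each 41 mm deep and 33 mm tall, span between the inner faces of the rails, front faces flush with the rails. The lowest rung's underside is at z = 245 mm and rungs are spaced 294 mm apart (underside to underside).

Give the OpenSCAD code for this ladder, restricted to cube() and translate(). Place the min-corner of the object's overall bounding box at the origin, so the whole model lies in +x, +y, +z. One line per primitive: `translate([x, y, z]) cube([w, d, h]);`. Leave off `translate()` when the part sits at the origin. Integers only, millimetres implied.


cube([32, 41, 2125]);
translate([441, 0, 0]) cube([32, 41, 2125]);
translate([32, 0, 245]) cube([409, 41, 33]);
translate([32, 0, 539]) cube([409, 41, 33]);
translate([32, 0, 833]) cube([409, 41, 33]);
translate([32, 0, 1127]) cube([409, 41, 33]);
translate([32, 0, 1421]) cube([409, 41, 33]);
translate([32, 0, 1715]) cube([409, 41, 33]);
translate([32, 0, 2009]) cube([409, 41, 33]);


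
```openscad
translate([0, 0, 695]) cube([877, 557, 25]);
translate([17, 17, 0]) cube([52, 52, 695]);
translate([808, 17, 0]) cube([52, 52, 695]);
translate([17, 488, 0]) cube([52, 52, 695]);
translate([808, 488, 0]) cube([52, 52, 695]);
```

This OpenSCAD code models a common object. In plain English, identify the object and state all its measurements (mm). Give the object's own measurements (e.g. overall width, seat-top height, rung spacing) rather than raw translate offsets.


A rectangular dining table. The top is 877×557×25 mm with its upper surface at z = 720 mm. It stands on four 52×52 mm square legs, each inset 17 mm from the nearest pair of top edges, running from the floor to the underside of the top.


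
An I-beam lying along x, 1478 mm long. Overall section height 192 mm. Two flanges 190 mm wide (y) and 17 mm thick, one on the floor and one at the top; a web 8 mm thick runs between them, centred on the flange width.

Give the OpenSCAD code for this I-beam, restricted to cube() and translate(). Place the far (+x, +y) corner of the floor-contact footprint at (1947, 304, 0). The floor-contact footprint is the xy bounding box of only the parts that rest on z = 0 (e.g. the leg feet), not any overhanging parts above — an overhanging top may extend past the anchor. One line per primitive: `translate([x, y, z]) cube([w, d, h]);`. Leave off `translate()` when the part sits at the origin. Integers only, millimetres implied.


translate([469, 114, 0]) cube([1478, 190, 17]);
translate([469, 205, 17]) cube([1478, 8, 158]);
translate([469, 114, 175]) cube([1478, 190, 17]);


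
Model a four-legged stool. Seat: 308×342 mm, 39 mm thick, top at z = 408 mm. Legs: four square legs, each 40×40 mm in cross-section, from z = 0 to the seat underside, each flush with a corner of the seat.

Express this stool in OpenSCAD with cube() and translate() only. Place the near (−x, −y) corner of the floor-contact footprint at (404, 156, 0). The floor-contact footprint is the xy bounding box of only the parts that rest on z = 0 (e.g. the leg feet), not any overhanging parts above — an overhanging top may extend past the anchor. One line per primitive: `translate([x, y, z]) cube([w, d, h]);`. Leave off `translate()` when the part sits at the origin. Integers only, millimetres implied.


translate([404, 156, 369]) cube([308, 342, 39]);
translate([404, 156, 0]) cube([40, 40, 369]);
translate([672, 156, 0]) cube([40, 40, 369]);
translate([404, 458, 0]) cube([40, 40, 369]);
translate([672, 458, 0]) cube([40, 40, 369]);


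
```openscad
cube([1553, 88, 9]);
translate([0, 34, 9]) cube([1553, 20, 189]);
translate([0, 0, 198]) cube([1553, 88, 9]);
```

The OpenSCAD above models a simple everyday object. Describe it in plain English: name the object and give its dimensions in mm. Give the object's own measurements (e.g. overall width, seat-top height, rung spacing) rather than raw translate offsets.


An I-beam lying along x, 1553 mm long. Overall section height 207 mm. Two flanges 88 mm wide (y) and 9 mm thick, one on the floor and one at the top; a web 20 mm thick runs between them, centred on the flange width.
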